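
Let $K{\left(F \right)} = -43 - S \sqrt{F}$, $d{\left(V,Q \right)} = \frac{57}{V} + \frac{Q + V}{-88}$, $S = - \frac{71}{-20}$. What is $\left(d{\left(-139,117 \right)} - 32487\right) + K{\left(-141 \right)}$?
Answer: $- \frac{18086769}{556} - \frac{71 i \sqrt{141}}{20} \approx -32530.0 - 42.154 i$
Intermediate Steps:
$S = \frac{71}{20}$ ($S = \left(-71\right) \left(- \frac{1}{20}\right) = \frac{71}{20} \approx 3.55$)
$d{\left(V,Q \right)} = \frac{57}{V} - \frac{Q}{88} - \frac{V}{88}$ ($d{\left(V,Q \right)} = \frac{57}{V} + \left(Q + V\right) \left(- \frac{1}{88}\right) = \frac{57}{V} - \left(\frac{Q}{88} + \frac{V}{88}\right) = \frac{57}{V} - \frac{Q}{88} - \frac{V}{88}$)
$K{\left(F \right)} = -43 - \frac{71 \sqrt{F}}{20}$
$\left(d{\left(-139,117 \right)} - 32487\right) + K{\left(-141 \right)} = \left(\frac{5016 - - 139 \left(117 - 139\right)}{88 \left(-139\right)} - 32487\right) - \left(43 + \frac{71 \sqrt{-141}}{20}\right) = \left(\frac{1}{88} \left(- \frac{1}{139}\right) \left(5016 - \left(-139\right) \left(-22\right)\right) - 32487\right) - \left(43 + \frac{71 i \sqrt{141}}{20}\right) = \left(\frac{1}{88} \left(- \frac{1}{139}\right) \left(5016 - 3058\right) - 32487\right) - \left(43 + \frac{71 i \sqrt{141}}{20}\right) = \left(\frac{1}{88} \left(- \frac{1}{139}\right) 1958 - 32487\right) - \left(43 + \frac{71 i \sqrt{141}}{20}\right) = \left(- \frac{89}{556} - 32487\right) - \left(43 + \frac{71 i \sqrt{141}}{20}\right) = - \frac{18062861}{556} - \left(43 + \frac{71 i \sqrt{141}}{20}\right) = - \frac{18086769}{556} - \frac{71 i \sqrt{141}}{20}$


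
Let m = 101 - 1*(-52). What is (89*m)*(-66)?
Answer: -898722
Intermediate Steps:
m = 153 (m = 101 + 52 = 153)
(89*m)*(-66) = (89*153)*(-66) = 13617*(-66) = -898722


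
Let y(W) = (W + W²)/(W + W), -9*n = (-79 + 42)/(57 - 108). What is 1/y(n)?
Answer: 459/211 ≈ 2.1754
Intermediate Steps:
n = -37/459 (n = -(-79 + 42)/(9*(57 - 108)) = -(-37)/(9*(-51)) = -(-37)*(-1)/(9*51) = -⅑*37/51 = -37/459 ≈ -0.080610)
y(W) = (W + W²)/(2*W) (y(W) = (W + W²)/((2*W)) = (W + W²)*(1/(2*W)) = (W + W²)/(2*W))
1/y(n) = 1/(½ + (½)*(-37/459)) = 1/(½ - 37/918) = 1/(211/459) = 459/211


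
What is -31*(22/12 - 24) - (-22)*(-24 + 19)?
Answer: 3463/6 ≈ 577.17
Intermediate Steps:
-31*(22/12 - 24) - (-22)*(-24 + 19) = -31*(22*(1/12) - 24) - (-22)*(-5) = -31*(11/6 - 24) - 1*110 = -31*(-133/6) - 110 = 4123/6 - 110 = 3463/6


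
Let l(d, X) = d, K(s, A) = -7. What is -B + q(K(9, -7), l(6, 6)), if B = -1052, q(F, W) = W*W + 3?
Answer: 1091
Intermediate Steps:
q(F, W) = 3 + W**2 (q(F, W) = W**2 + 3 = 3 + W**2)
-B + q(K(9, -7), l(6, 6)) = -1*(-1052) + (3 + 6**2) = 1052 + (3 + 36) = 1052 + 39 = 1091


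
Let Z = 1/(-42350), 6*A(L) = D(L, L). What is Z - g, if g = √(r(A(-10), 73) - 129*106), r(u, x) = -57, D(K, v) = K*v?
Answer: -1/42350 - I*√13731 ≈ -2.3613e-5 - 117.18*I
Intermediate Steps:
A(L) = L²/6 (A(L) = (L*L)/6 = L²/6)
g = I*√13731 (g = √(-57 - 129*106) = √(-57 - 13674) = √(-13731) = I*√13731 ≈ 117.18*I)
Z = -1/42350 ≈ -2.3613e-5
Z - g = -1/42350 - I*√13731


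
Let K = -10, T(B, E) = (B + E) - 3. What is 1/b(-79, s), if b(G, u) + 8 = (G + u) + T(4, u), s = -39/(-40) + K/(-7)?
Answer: -140/11367 ≈ -0.012316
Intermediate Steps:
T(B, E) = -3 + B + E
s = 673/280 (s = -39/(-40) - 10/(-7) = -39*(-1/40) - 10*(-⅐) = 39/40 + 10/7 = 673/280 ≈ 2.4036)
b(G, u) = -7 + G + 2*u (b(G, u) = -8 + ((G + u) + (-3 + 4 + u)) = -8 + ((G + u) + (1 + u)) = -8 + (1 + G + 2*u) = -7 + G + 2*u)
1/b(-79, s) = 1/(-7 - 79 + 2*(673/280)) = 1/(-7 - 79 + 673/140) = 1/(-11367/140) = -140/11367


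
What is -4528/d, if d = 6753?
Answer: -4528/6753 ≈ -0.67052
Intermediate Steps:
-4528/d = -4528/6753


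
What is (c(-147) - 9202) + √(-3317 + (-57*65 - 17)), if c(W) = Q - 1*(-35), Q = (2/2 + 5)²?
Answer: -9131 + I*√7039 ≈ -9131.0 + 83.899*I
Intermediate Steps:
Q = 36 (Q = (2*(½) + 5)² = (1 + 5)² = 6² = 36)
c(W) = 71 (c(W) = 36 - 1*(-35) = 36 + 35 = 71)
(c(-147) - 9202) + √(-3317 + (-57*65 - 17)) = (71 - 9202) + √(-3317 + (-57*65 - 17)) = -9131 + √(-3317 + (-3705 - 17)) = -9131 + √(-3317 - 3722) = -9131 + √(-7039) = -9131 + I*√7039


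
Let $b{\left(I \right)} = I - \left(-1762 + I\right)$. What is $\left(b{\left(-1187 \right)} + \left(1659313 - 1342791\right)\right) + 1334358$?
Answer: $1652642$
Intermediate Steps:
$b{\left(I \right)} = 1762$
$\left(b{\left(-1187 \right)} + \left(1659313 - 1342791\right)\right) + 1334358 = \left(1762 + \left(1659313 - 1342791\right)\right) + 1334358 = \left(1762 + 316522\right) + 1334358 = 318284 + 1334358 = 1652642$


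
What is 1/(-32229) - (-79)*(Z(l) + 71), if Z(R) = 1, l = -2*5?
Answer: 183318551/32229 ≈ 5688.0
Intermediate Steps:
l = -10
1/(-32229) - (-79)*(Z(l) + 71) = 1/(-32229) - (-79)*(1 + 71) = -1/32229 - (-79)*72 = -1/32229 - 1*(-5688) = -1/32229 + 5688 = 183318551/32229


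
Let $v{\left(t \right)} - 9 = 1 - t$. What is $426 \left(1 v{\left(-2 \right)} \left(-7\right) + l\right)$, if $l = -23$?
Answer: $-45582$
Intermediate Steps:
$v{\left(t \right)} = 10 - t$ ($v{\left(t \right)} = 9 - \left(-1 + t\right) = 10 - t$)
$426 \left(1 v{\left(-2 \right)} \left(-7\right) + l\right) = 426 \left(1 \left(10 - -2\right) \left(-7\right) - 23\right) = 426 \left(1 \left(10 + 2\right) \left(-7\right) - 23\right) = 426 \left(1 \cdot 12 \left(-7\right) - 23\right) = 426 \left(12 \left(-7\right) - 23\right) = 426 \left(-84 - 23\right) = 426 \left(-107\right) = -45582$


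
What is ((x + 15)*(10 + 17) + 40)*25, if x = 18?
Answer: 23275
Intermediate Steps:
((x + 15)*(10 + 17) + 40)*25 = ((18 + 15)*(10 + 17) + 40)*25 = (33*27 + 40)*25 = (891 + 40)*25 = 931*25 = 23275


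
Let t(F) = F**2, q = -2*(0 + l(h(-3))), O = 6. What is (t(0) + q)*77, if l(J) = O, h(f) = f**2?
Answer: -924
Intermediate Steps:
l(J) = 6
q = -12 (q = -2*(0 + 6) = -2*6 = -12)
(t(0) + q)*77 = (0**2 - 12)*77 = (0 - 12)*77 = -12*77 = -924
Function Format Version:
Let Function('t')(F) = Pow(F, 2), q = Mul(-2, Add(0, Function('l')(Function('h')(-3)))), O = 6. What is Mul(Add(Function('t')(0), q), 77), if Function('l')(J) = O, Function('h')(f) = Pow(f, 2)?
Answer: -924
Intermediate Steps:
Function('l')(J) = 6
q = -12 (q = Mul(-2, Add(0, 6)) = Mul(-2, 6) = -12)
Mul(Add(Function('t')(0), q), 77) = Mul(Add(Pow(0, 2), -12), 77) = Mul(Add(0, -12), 77) = Mul(-12, 77) = -924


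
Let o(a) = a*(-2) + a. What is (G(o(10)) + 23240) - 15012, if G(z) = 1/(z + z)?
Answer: 164559/20 ≈ 8228.0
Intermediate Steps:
o(a) = -a (o(a) = -2*a + a = -a)
G(z) = 1/(2*z)
(G(o(10)) + 23240) - 15012 = (1/(2*((-1*10))) + 23240) - 15012 = ((1/2)/(-10) + 23240) - 15012 = ((1/2)*(-1/10) + 23240) - 15012 = (-1/20 + 23240) - 15012 = 464799/20 - 15012 = 164559/20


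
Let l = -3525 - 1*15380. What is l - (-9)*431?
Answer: -15026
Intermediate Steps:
l = -18905 (l = -3525 - 15380 = -18905)
l - (-9)*431 = -18905 - (-9)*431 = -18905 - 1*(-3879) = -18905 + 3879 = -15026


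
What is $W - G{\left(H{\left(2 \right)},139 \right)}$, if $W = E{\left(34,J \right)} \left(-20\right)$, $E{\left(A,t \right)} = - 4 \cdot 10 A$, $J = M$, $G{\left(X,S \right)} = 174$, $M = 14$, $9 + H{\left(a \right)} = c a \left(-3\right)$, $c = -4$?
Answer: $27026$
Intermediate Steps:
$H{\left(a \right)} = -9 + 12 a$ ($H{\left(a \right)} = -9 + - 4 a \left(-3\right) = -9 + 12 a$)
$J = 14$
$E{\left(A,t \right)} = - 40 A$
$W = 27200$ ($W = \left(-40\right) 34 \left(-20\right) = \left(-1360\right) \left(-20\right) = 27200$)
$W - G{\left(H{\left(2 \right)},139 \right)} = 27200 - 174 = 27026$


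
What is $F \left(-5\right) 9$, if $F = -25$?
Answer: $1125$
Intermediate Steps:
$F \left(-5\right) 9 = \left(-25\right) \left(-5\right) 9 = 125 \cdot 9 = 1125$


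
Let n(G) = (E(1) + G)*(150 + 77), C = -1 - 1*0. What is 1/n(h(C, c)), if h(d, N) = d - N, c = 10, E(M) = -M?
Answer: -1/2724 ≈ -0.00036711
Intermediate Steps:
C = -1 (C = -1 + 0 = -1)
n(G) = -227 + 227*G (n(G) = (-1*1 + G)*(150 + 77) = (-1 + G)*227 = -227 + 227*G)
1/n(h(C, c)) = 1/(-227 + 227*(-1 - 1*10)) = 1/(-227 + 227*(-1 - 10)) = 1/(-227 + 227*(-11)) = 1/(-227 - 2497) = 1/(-2724) = -1/2724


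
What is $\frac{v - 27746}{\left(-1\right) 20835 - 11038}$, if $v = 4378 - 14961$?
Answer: $\frac{38329}{31873} \approx 1.2026$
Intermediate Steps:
$v = -10583$
$\frac{v - 27746}{\left(-1\right) 20835 - 11038} = \frac{-10583 - 27746}{\left(-1\right) 20835 - 11038} = - \frac{38329}{-20835 - 11038} = - \frac{38329}{-31873} = \left(-38329\right) \left(- \frac{1}{31873}\right) = \frac{38329}{31873}$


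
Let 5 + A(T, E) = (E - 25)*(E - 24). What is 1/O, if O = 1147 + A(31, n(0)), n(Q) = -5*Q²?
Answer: 1/1742 ≈ 0.00057405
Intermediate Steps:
A(T, E) = -5 + (-25 + E)*(-24 + E) (A(T, E) = -5 + (E - 25)*(E - 24) = -5 + (-25 + E)*(-24 + E))
O = 1742 (O = 1147 + (595 + (-5*0²)² - (-245)*0²) = 1147 + (595 + (-5*0)² - (-245)*0) = 1147 + (595 + 0² - 49*0) = 1147 + (595 + 0 + 0) = 1147 + 595 = 1742)
1/O = 1/1742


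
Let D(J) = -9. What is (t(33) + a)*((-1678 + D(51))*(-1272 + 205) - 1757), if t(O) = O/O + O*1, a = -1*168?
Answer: -240968448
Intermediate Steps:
a = -168
t(O) = 1 + O
(t(33) + a)*((-1678 + D(51))*(-1272 + 205) - 1757) = ((1 + 33) - 168)*((-1678 - 9)*(-1272 + 205) - 1757) = (34 - 168)*(-1687*(-1067) - 1757) = -134*(1800029 - 1757) = -134*1798272 = -240968448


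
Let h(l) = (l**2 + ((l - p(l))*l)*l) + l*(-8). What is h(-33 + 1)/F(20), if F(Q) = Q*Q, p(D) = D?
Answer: 16/5 ≈ 3.2000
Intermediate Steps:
F(Q) = Q**2
h(l) = l**2 - 8*l (h(l) = (l**2 + ((l - l)*l)*l) + l*(-8) = (l**2 + (0*l)*l) - 8*l = (l**2 + 0*l) - 8*l = (l**2 + 0) - 8*l = l**2 - 8*l)
h(-33 + 1)/F(20) = ((-33 + 1)*(-8 + (-33 + 1)))/(20**2) = -32*(-8 - 32)/400 = -32*(-40)*(1/400) = 1280*(1/400) = 16/5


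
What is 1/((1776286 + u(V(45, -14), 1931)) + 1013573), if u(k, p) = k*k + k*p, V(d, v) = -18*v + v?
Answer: 1/3306081 ≈ 3.0247e-7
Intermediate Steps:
V(d, v) = -17*v
u(k, p) = k² + k*p
1/((1776286 + u(V(45, -14), 1931)) + 1013573) = 1/((1776286 + (-17*(-14))*(-17*(-14) + 1931)) + 1013573) = 1/((1776286 + 238*(238 + 1931)) + 1013573) = 1/((1776286 + 238*2169) + 1013573) = 1/((1776286 + 516222) + 1013573) = 1/(2292508 + 1013573) = 1/3306081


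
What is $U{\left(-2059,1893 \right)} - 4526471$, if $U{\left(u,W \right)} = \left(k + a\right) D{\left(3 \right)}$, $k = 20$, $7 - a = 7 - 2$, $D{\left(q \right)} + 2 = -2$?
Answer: $-4526559$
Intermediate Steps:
$D{\left(q \right)} = -4$ ($D{\left(q \right)} = -2 - 2 = -4$)
$a = 2$ ($a = 7 - \left(7 - 2\right) = 7 - 5 = 2$)
$U{\left(u,W \right)} = -88$ ($U{\left(u,W \right)} = \left(20 + 2\right) \left(-4\right) = 22 \left(-4\right) = -88$)
$U{\left(-2059,1893 \right)} - 4526471 = -88 - 4526471 = -4526559$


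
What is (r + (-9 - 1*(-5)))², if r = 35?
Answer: 961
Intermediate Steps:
(r + (-9 - 1*(-5)))² = (35 + (-9 - 1*(-5)))² = (35 + (-9 + 5))² = (35 - 4)² = 31² = 961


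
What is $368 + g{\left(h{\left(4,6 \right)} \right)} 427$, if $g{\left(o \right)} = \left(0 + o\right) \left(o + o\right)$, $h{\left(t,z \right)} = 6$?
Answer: $31112$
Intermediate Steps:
$g{\left(o \right)} = 2 o^{2}$ ($g{\left(o \right)} = o 2 o = 2 o^{2}$)
$368 + g{\left(h{\left(4,6 \right)} \right)} 427 = 368 + 2 \cdot 6^{2} \cdot 427 = 368 + 2 \cdot 36 \cdot 427 = 368 + 72 \cdot 427 = 368 + 30744 = 31112$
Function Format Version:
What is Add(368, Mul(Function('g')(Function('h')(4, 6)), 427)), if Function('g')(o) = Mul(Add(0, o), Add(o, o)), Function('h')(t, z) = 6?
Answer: 31112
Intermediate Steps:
Function('g')(o) = Mul(2, Pow(o, 2)) (Function('g')(o) = Mul(o, Mul(2, o)) = Mul(2, Pow(o, 2)))
Add(368, Mul(Function('g')(Function('h')(4, 6)), 427)) = Add(368, Mul(Mul(2, Pow(6, 2)), 427)) = Add(368, Mul(Mul(2, 36), 427)) = Add(368, Mul(72, 427)) = Add(368, 30744) = 31112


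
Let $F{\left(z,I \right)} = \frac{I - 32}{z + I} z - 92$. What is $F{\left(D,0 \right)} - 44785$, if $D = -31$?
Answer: $-44909$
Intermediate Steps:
$F{\left(z,I \right)} = -92 + \frac{z \left(-32 + I\right)}{I + z}$ ($F{\left(z,I \right)} = \frac{I - 32}{I + z} z - 92 = \frac{-32 + I}{I + z} z - 92 = \frac{z \left(-32 + I\right)}{I + z} - 92 = -92 + \frac{z \left(-32 + I\right)}{I + z}$)
$F{\left(D,0 \right)} - 44785 = \frac{\left(-124\right) \left(-31\right) - 0 + 0 \left(-31\right)}{0 - 31} - 44785 = \frac{3844 + 0 + 0}{-31} - 44785 = \left(- \frac{1}{31}\right) 3844 - 44785 = -124 - 44785 = -44909$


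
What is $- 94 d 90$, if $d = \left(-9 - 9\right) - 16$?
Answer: $287640$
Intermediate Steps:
$d = -34$ ($d = -18 - 16 = -34$)
$- 94 d 90 = \left(-94\right) \left(-34\right) 90 = 3196 \cdot 90 = 287640$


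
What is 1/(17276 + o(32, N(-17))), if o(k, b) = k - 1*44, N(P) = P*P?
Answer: 1/17264 ≈ 5.7924e-5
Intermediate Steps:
N(P) = P**2
o(k, b) = -44 + k (o(k, b) = k - 44 = -44 + k)
1/(17276 + o(32, N(-17))) = 1/(17276 + (-44 + 32)) = 1/(17276 - 12) = 1/17264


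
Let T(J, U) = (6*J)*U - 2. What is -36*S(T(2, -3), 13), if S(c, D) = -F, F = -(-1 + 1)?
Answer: 0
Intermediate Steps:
T(J, U) = -2 + 6*J*U (T(J, U) = 6*J*U - 2 = -2 + 6*J*U)
F = 0 (F = -1*0 = 0)
S(c, D) = 0 (S(c, D) = -1*0 = 0)
-36*S(T(2, -3), 13) = -36*0 = 0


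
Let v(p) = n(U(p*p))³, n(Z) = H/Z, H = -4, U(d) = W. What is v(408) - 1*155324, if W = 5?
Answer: -19415564/125 ≈ -1.5532e+5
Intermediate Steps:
U(d) = 5
n(Z) = -4/Z
v(p) = -64/125 (v(p) = (-4/5)³ = (-4*⅕)³ = (-⅘)³ = -64/125)
v(408) - 1*155324 = -64/125 - 1*155324 = -64/125 - 155324 = -19415564/125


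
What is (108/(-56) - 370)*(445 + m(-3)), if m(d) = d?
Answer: -1150747/7 ≈ -1.6439e+5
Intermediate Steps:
(108/(-56) - 370)*(445 + m(-3)) = (108/(-56) - 370)*(445 - 3) = (108*(-1/56) - 370)*442 = (-27/14 - 370)*442 = -5207/14*442 = -1150747/7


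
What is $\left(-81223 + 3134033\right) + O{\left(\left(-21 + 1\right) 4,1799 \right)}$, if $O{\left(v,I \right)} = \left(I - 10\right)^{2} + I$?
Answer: $6255130$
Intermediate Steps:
$O{\left(v,I \right)} = I + \left(-10 + I\right)^{2}$ ($O{\left(v,I \right)} = \left(-10 + I\right)^{2} + I = I + \left(-10 + I\right)^{2}$)
$\left(-81223 + 3134033\right) + O{\left(\left(-21 + 1\right) 4,1799 \right)} = \left(-81223 + 3134033\right) + \left(1799 + \left(-10 + 1799\right)^{2}\right) = 3052810 + \left(1799 + 1789^{2}\right) = 3052810 + \left(1799 + 3200521\right) = 3052810 + 3202320 = 6255130$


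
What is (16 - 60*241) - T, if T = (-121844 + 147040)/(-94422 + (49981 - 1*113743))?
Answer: -571196125/39546 ≈ -14444.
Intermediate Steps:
T = -6299/39546 (T = 25196/(-94422 + (49981 - 113743)) = 25196/(-94422 - 63762) = 25196/(-158184) = 25196*(-1/158184) = -6299/39546 ≈ -0.15928)
(16 - 60*241) - T = (16 - 60*241) - 1*(-6299/39546) = (16 - 14460) + 6299/39546 = -14444 + 6299/39546 = -571196125/39546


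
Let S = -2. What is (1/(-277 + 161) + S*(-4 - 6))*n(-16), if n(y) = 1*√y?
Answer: 2319*I/29 ≈ 79.966*I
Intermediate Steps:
n(y) = √y
(1/(-277 + 161) + S*(-4 - 6))*n(-16) = (1/(-277 + 161) - 2*(-4 - 6))*√(-16) = (1/(-116) - 2*(-10))*(4*I) = (-1/116 + 20)*(4*I) = 2319*(4*I)/116 = 2319*I/29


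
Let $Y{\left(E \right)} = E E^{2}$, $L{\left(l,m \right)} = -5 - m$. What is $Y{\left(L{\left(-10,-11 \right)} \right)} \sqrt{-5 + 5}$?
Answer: $0$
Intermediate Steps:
$Y{\left(E \right)} = E^{3}$
$Y{\left(L{\left(-10,-11 \right)} \right)} \sqrt{-5 + 5} = \left(-5 - -11\right)^{3} \sqrt{-5 + 5} = \left(-5 + 11\right)^{3} \sqrt{0} = 6^{3} \cdot 0 = 216 \cdot 0 = 0$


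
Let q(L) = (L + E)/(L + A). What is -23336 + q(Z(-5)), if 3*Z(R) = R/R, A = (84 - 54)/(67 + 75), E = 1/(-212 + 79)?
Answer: -180009289/7714 ≈ -23335.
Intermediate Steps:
E = -1/133 (E = 1/(-133) = -1/133 ≈ -0.0075188)
A = 15/71 (A = 30/142 = 30*(1/142) = 15/71 ≈ 0.21127)
Z(R) = ⅓ (Z(R) = (R/R)/3 = (⅓)*1 = ⅓)
q(L) = (-1/133 + L)/(15/71 + L) (q(L) = (L - 1/133)/(L + 15/71) = (-1/133 + L)/(15/71 + L))
-23336 + q(Z(-5)) = -23336 + 71*(-1 + 133*(⅓))/(133*(15 + 71*(⅓))) = -23336 + 71*(-1 + 133/3)/(133*(15 + 71/3)) = -23336 + (71/133)*(130/3)/(116/3) = -23336 + (71/133)*(3/116)*(130/3) = -23336 + 4615/7714 = -180009289/7714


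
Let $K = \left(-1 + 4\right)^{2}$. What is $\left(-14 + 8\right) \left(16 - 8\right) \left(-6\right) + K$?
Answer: $297$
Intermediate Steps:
$K = 9$ ($K = 3^{2} = 9$)
$\left(-14 + 8\right) \left(16 - 8\right) \left(-6\right) + K = \left(-14 + 8\right) \left(16 - 8\right) \left(-6\right) + 9 = \left(-6\right) 8 \left(-6\right) + 9 = \left(-48\right) \left(-6\right) + 9 = 288 + 9 = 297$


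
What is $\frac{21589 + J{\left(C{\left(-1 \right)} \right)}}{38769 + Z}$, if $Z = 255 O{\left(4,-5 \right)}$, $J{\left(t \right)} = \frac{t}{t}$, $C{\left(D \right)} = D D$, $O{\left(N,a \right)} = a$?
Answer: $\frac{10795}{18747} \approx 0.57583$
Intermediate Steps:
$C{\left(D \right)} = D^{2}$
$J{\left(t \right)} = 1$
$Z = -1275$ ($Z = 255 \left(-5\right) = -1275$)
$\frac{21589 + J{\left(C{\left(-1 \right)} \right)}}{38769 + Z} = \frac{21589 + 1}{38769 - 1275} = \frac{21590}{37494} = 21590 \cdot \frac{1}{37494} = \frac{10795}{18747}$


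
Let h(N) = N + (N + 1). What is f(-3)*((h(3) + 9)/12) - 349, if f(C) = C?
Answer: -353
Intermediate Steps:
h(N) = 1 + 2*N (h(N) = N + (1 + N) = 1 + 2*N)
f(-3)*((h(3) + 9)/12) - 349 = -3*((1 + 2*3) + 9)/12 - 349 = -3*((1 + 6) + 9)/12 - 349 = -3*(7 + 9)/12 - 349 = -48/12 - 349 = -3*4/3 - 349 = -4 - 349 = -353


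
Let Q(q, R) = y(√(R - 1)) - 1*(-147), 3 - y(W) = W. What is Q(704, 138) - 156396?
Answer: -156246 - √137 ≈ -1.5626e+5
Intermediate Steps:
y(W) = 3 - W
Q(q, R) = 150 - √(-1 + R) (Q(q, R) = (3 - √(R - 1)) - 1*(-147) = (3 - √(-1 + R)) + 147 = 150 - √(-1 + R))
Q(704, 138) - 156396 = (150 - √(-1 + 138)) - 156396 = (150 - √137) - 156396 = -156246 - √137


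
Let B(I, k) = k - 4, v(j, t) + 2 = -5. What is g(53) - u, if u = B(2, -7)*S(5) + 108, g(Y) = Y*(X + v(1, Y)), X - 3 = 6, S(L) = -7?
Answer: -79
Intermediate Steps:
X = 9 (X = 3 + 6 = 9)
v(j, t) = -7 (v(j, t) = -2 - 5 = -7)
B(I, k) = -4 + k
g(Y) = 2*Y (g(Y) = Y*(9 - 7) = Y*2 = 2*Y)
u = 185 (u = (-4 - 7)*(-7) + 108 = -11*(-7) + 108 = 77 + 108 = 185)
g(53) - u = 2*53 - 1*185 = 106 - 185 = -79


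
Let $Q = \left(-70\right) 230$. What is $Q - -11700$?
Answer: $-4400$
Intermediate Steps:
$Q = -16100$
$Q - -11700 = -16100 - -11700 = -16100 + 11700 = -4400$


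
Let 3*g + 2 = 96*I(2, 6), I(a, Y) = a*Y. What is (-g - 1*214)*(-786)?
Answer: 469504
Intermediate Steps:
I(a, Y) = Y*a
g = 1150/3 (g = -2/3 + (96*(6*2))/3 = -2/3 + (96*12)/3 = -2/3 + (1/3)*1152 = -2/3 + 384 = 1150/3 ≈ 383.33)
(-g - 1*214)*(-786) = (-1*1150/3 - 1*214)*(-786) = (-1150/3 - 214)*(-786) = -1792/3*(-786) = 469504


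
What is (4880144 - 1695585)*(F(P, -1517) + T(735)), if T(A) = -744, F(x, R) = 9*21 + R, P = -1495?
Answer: -6598406248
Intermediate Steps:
F(x, R) = 189 + R
(4880144 - 1695585)*(F(P, -1517) + T(735)) = (4880144 - 1695585)*((189 - 1517) - 744) = 3184559*(-1328 - 744) = 3184559*(-2072) = -6598406248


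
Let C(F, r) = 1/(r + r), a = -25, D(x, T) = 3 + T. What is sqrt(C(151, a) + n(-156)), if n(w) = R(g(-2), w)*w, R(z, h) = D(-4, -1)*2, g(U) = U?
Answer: I*sqrt(62402)/10 ≈ 24.98*I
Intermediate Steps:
C(F, r) = 1/(2*r)
R(z, h) = 4 (R(z, h) = (3 - 1)*2 = 2*2 = 4)
n(w) = 4*w
sqrt(C(151, a) + n(-156)) = sqrt((1/2)/(-25) + 4*(-156)) = sqrt((1/2)*(-1/25) - 624) = sqrt(-1/50 - 624) = sqrt(-31201/50) = I*sqrt(62402)/10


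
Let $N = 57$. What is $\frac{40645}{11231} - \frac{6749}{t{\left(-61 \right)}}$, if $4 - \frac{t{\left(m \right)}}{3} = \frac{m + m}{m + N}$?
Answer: $\frac{14368963}{162339} \approx 88.512$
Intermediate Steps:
$t{\left(m \right)} = 12 - \frac{6 m}{57 + m}$ ($t{\left(m \right)} = 12 - 3 \frac{m + m}{m + 57} = 12 - 3 \frac{2 m}{57 + m} = 12 - \frac{6 m}{57 + m}$)
$\frac{40645}{11231} - \frac{6749}{t{\left(-61 \right)}} = \frac{40645}{11231} - \frac{6749}{6 \frac{1}{57 - 61} \left(114 - 61\right)} = 40645 \cdot \frac{1}{11231} - \frac{6749}{6 \frac{1}{-4} \cdot 53} = \frac{3695}{1021} - \frac{6749}{6 \left(- \frac{1}{4}\right) 53} = \frac{3695}{1021} - \frac{6749}{- \frac{159}{2}} = \frac{3695}{1021} - - \frac{13498}{159} = \frac{3695}{1021} + \frac{13498}{159} = \frac{14368963}{162339}$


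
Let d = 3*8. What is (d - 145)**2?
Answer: 14641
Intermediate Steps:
d = 24
(d - 145)**2 = (24 - 145)**2 = (-121)**2 = 14641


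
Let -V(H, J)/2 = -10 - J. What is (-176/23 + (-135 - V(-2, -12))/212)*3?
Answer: -120975/4876 ≈ -24.810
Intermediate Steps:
V(H, J) = 20 + 2*J (V(H, J) = -2*(-10 - J) = 20 + 2*J)
(-176/23 + (-135 - V(-2, -12))/212)*3 = (-176/23 + (-135 - (20 + 2*(-12)))/212)*3 = (-176*1/23 + (-135 - (20 - 24))*(1/212))*3 = (-176/23 + (-135 - 1*(-4))*(1/212))*3 = (-176/23 + (-135 + 4)*(1/212))*3 = (-176/23 - 131*1/212)*3 = (-176/23 - 131/212)*3 = -40325/4876*3 = -120975/4876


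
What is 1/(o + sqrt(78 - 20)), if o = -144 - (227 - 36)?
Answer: -335/112167 - sqrt(58)/112167 ≈ -0.0030545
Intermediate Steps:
o = -335 (o = -144 - 1*191 = -144 - 191 = -335)
1/(o + sqrt(78 - 20)) = 1/(-335 + sqrt(78 - 20)) = 1/(-335 + sqrt(58))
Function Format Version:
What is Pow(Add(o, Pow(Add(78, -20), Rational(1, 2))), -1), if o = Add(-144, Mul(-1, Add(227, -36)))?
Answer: Add(Rational(-335, 112167), Mul(Rational(-1, 112167), Pow(58, Rational(1, 2)))) ≈ -0.0030545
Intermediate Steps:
o = -335 (o = Add(-144, Mul(-1, 191)) = Add(-144, -191) = -335)
Pow(Add(o, Pow(Add(78, -20), Rational(1, 2))), -1) = Pow(Add(-335, Pow(Add(78, -20), Rational(1, 2))), -1) = Pow(Add(-335, Pow(58, Rational(1, 2))), -1)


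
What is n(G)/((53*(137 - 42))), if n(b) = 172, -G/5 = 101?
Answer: 172/5035 ≈ 0.034161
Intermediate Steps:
G = -505 (G = -5*101 = -505)
n(G)/((53*(137 - 42))) = 172/((53*(137 - 42))) = 172/((53*95)) = 172/5035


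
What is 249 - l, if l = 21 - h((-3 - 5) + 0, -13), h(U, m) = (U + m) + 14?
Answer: 221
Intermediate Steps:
h(U, m) = 14 + U + m
l = 28 (l = 21 - (14 + ((-3 - 5) + 0) - 13) = 21 - (14 + (-8 + 0) - 13) = 21 - (14 - 8 - 13) = 21 - 1*(-7) = 21 + 7 = 28)
249 - l = 249 - 1*28 = 249 - 28 = 221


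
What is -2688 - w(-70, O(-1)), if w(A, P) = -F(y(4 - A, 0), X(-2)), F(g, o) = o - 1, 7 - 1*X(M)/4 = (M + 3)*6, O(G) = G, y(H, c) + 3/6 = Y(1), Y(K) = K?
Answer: -2685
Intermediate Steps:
y(H, c) = 1/2 (y(H, c) = -1/2 + 1 = 1/2)
X(M) = -44 - 24*M (X(M) = 28 - 4*(M + 3)*6 = 28 - 4*(3 + M)*6 = 28 - 4*(18 + 6*M) = 28 + (-72 - 24*M) = -44 - 24*M)
F(g, o) = -1 + o
w(A, P) = -3 (w(A, P) = -(-1 + (-44 - 24*(-2))) = -(-1 + (-44 + 48)) = -(-1 + 4) = -1*3 = -3)
-2688 - w(-70, O(-1)) = -2688 - 1*(-3) = -2688 + 3 = -2685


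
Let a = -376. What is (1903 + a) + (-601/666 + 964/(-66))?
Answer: 11073187/7326 ≈ 1511.5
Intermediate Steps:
(1903 + a) + (-601/666 + 964/(-66)) = (1903 - 376) + (-601/666 + 964/(-66)) = 1527 + (-601*1/666 + 964*(-1/66)) = 1527 + (-601/666 - 482/33) = 1527 - 113615/7326 = 11073187/7326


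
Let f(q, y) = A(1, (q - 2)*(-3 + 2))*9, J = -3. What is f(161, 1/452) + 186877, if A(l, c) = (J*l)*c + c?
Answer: 189739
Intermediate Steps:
A(l, c) = c - 3*c*l (A(l, c) = (-3*l)*c + c = -3*c*l + c = c - 3*c*l)
f(q, y) = -36 + 18*q (f(q, y) = (((q - 2)*(-3 + 2))*(1 - 3*1))*9 = (((-2 + q)*(-1))*(1 - 3))*9 = ((2 - q)*(-2))*9 = (-4 + 2*q)*9 = -36 + 18*q)
f(161, 1/452) + 186877 = (-36 + 18*161) + 186877 = (-36 + 2898) + 186877 = 2862 + 186877 = 189739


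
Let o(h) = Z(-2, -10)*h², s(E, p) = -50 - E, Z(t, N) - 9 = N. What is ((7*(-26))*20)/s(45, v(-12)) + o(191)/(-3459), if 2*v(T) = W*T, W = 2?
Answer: 3211291/65721 ≈ 48.862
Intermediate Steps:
Z(t, N) = 9 + N
v(T) = T (v(T) = (2*T)/2 = T)
o(h) = -h² (o(h) = (9 - 10)*h² = -h²)
((7*(-26))*20)/s(45, v(-12)) + o(191)/(-3459) = ((7*(-26))*20)/(-50 - 1*45) - 1*191²/(-3459) = (-182*20)/(-50 - 45) - 1*36481*(-1/3459) = -3640/(-95) - 36481*(-1/3459) = -3640*(-1/95) + 36481/3459 = 728/19 + 36481/3459 = 3211291/65721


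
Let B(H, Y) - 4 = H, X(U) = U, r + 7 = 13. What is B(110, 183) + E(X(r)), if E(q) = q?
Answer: 120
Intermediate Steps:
r = 6 (r = -7 + 13 = 6)
B(H, Y) = 4 + H
B(110, 183) + E(X(r)) = (4 + 110) + 6 = 114 + 6 = 120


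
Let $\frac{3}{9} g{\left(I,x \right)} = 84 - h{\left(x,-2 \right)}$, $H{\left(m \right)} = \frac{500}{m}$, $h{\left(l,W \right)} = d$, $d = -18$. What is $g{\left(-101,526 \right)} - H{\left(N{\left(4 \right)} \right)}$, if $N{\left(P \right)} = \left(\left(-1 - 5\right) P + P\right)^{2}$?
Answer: $\frac{1219}{4} \approx 304.75$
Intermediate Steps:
$h{\left(l,W \right)} = -18$
$N{\left(P \right)} = 25 P^{2}$ ($N{\left(P \right)} = \left(- 6 P + P\right)^{2} = \left(- 5 P\right)^{2} = 25 P^{2}$)
$g{\left(I,x \right)} = 306$ ($g{\left(I,x \right)} = 3 \left(84 - -18\right) = 3 \left(84 + 18\right) = 3 \cdot 102 = 306$)
$g{\left(-101,526 \right)} - H{\left(N{\left(4 \right)} \right)} = 306 - \frac{500}{25 \cdot 4^{2}} = 306 - \frac{500}{25 \cdot 16} = 306 - \frac{500}{400} = 306 - 500 \cdot \frac{1}{400} = 306 - \frac{5}{4} = \frac{1219}{4}$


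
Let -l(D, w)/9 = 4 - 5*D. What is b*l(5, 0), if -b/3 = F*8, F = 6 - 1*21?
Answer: 68040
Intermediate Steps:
F = -15 (F = 6 - 21 = -15)
l(D, w) = -36 + 45*D (l(D, w) = -9*(4 - 5*D) = -36 + 45*D)
b = 360 (b = -(-45)*8 = -3*(-120) = 360)
b*l(5, 0) = 360*(-36 + 45*5) = 360*(-36 + 225) = 360*189 = 68040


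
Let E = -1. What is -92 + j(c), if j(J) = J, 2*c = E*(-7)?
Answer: -177/2 ≈ -88.500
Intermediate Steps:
c = 7/2 (c = (-1*(-7))/2 = (½)*7 = 7/2 ≈ 3.5000)
-92 + j(c) = -92 + 7/2 = -177/2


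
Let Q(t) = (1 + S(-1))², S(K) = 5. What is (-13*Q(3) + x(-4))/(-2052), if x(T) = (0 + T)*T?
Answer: 113/513 ≈ 0.22027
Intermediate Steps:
x(T) = T² (x(T) = T*T = T²)
Q(t) = 36 (Q(t) = (1 + 5)² = 6² = 36)
(-13*Q(3) + x(-4))/(-2052) = (-13*36 + (-4)²)/(-2052) = (-468 + 16)*(-1/2052) = -452*(-1/2052) = 113/513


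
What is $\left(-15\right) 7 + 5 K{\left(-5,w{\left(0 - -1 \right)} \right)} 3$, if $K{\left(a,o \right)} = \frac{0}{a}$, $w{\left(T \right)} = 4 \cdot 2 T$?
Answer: $-105$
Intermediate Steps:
$w{\left(T \right)} = 8 T$
$K{\left(a,o \right)} = 0$
$\left(-15\right) 7 + 5 K{\left(-5,w{\left(0 - -1 \right)} \right)} 3 = \left(-15\right) 7 + 5 \cdot 0 \cdot 3 = -105 + 0 \cdot 3 = -105 + 0 = -105$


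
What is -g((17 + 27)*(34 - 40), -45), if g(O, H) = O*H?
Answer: -11880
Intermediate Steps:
g(O, H) = H*O
-g((17 + 27)*(34 - 40), -45) = -(-45)*(17 + 27)*(34 - 40) = -(-45)*44*(-6) = -(-45)*(-264) = -1*11880 = -11880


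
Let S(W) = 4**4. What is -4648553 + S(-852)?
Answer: -4648297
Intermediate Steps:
S(W) = 256
-4648553 + S(-852) = -4648553 + 256 = -4648297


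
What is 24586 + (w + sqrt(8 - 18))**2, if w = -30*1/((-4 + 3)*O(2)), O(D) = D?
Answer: 24801 + 30*I*sqrt(10) ≈ 24801.0 + 94.868*I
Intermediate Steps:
w = 15 (w = -30*1/(2*(-4 + 3)) = -30/(2*(-1)) = -30/(-2) = -30*(-1/2) = 15)
24586 + (w + sqrt(8 - 18))**2 = 24586 + (15 + sqrt(8 - 18))**2 = 24586 + (15 + sqrt(-10))**2 = 24586 + (15 + I*sqrt(10))**2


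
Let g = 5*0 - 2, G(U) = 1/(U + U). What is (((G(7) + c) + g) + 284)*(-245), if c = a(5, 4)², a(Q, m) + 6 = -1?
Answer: -162225/2 ≈ -81113.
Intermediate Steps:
a(Q, m) = -7 (a(Q, m) = -6 - 1 = -7)
G(U) = 1/(2*U)
g = -2 (g = 0 - 2 = -2)
c = 49 (c = (-7)² = 49)
(((G(7) + c) + g) + 284)*(-245) = ((((½)/7 + 49) - 2) + 284)*(-245) = ((((½)*(⅐) + 49) - 2) + 284)*(-245) = (((1/14 + 49) - 2) + 284)*(-245) = ((687/14 - 2) + 284)*(-245) = (659/14 + 284)*(-245) = (4635/14)*(-245) = -162225/2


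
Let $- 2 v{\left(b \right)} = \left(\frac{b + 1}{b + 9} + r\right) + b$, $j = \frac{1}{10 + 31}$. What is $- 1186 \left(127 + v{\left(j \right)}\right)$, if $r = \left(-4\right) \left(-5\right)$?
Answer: $- \frac{1051889492}{7585} \approx -1.3868 \cdot 10^{5}$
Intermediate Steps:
$j = \frac{1}{41} \approx 0.02439$
$r = 20$
$v{\left(b \right)} = -10 - \frac{b}{2} - \frac{1 + b}{2 \left(9 + b\right)}$ ($v{\left(b \right)} = - \frac{\left(\frac{b + 1}{b + 9} + 20\right) + b}{2} = - \frac{\left(\frac{1 + b}{9 + b} + 20\right) + b}{2} = - \frac{\left(20 + \frac{1 + b}{9 + b}\right) + b}{2} = - \frac{20 + b + \frac{1 + b}{9 + b}}{2} = -10 - \frac{b}{2} - \frac{1 + b}{2 \left(9 + b\right)}$)
$- 1186 \left(127 + v{\left(j \right)}\right) = - 1186 \left(127 + \frac{-181 - \left(\frac{1}{41}\right)^{2} - \frac{30}{41}}{2 \left(9 + \frac{1}{41}\right)}\right) = - 1186 \left(127 + \frac{-181 - \frac{1}{1681} - \frac{30}{41}}{2 \cdot \frac{370}{41}}\right) = - 1186 \left(127 + \frac{1}{2} \cdot \frac{41}{370} \left(-181 - \frac{1}{1681} - \frac{30}{41}\right)\right) = - 1186 \left(127 + \frac{1}{2} \cdot \frac{41}{370} \left(- \frac{305492}{1681}\right)\right) = - 1186 \left(127 - \frac{76373}{7585}\right) = \left(-1186\right) \frac{886922}{7585} = - \frac{1051889492}{7585}$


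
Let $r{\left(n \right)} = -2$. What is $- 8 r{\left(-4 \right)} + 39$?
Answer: $55$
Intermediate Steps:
$- 8 r{\left(-4 \right)} + 39 = \left(-8\right) \left(-2\right) + 39 = 16 + 39 = 55$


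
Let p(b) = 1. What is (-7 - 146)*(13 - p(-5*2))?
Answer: -1836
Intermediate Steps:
(-7 - 146)*(13 - p(-5*2)) = (-7 - 146)*(13 - 1*1) = -153*(13 - 1) = -153*12 = -1836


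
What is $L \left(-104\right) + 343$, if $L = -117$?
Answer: $12511$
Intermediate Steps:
$L \left(-104\right) + 343 = \left(-117\right) \left(-104\right) + 343 = 12168 + 343 = 12511$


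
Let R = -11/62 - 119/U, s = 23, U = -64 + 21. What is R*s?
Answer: 158815/2666 ≈ 59.570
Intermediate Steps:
U = -43
R = 6905/2666 (R = -11/62 - 119/(-43) = -11*1/62 - 119*(-1/43) = -11/62 + 119/43 = 6905/2666 ≈ 2.5900)
R*s = (6905/2666)*23 = 158815/2666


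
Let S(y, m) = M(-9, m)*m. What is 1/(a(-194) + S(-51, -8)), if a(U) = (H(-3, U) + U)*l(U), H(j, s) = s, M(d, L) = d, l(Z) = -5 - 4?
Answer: 1/3564 ≈ 0.00028058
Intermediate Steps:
l(Z) = -9
S(y, m) = -9*m
a(U) = -18*U (a(U) = (U + U)*(-9) = (2*U)*(-9) = -18*U)
1/(a(-194) + S(-51, -8)) = 1/(-18*(-194) - 9*(-8)) = 1/(3492 + 72) = 1/3564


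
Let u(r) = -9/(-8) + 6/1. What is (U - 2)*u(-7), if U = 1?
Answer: -57/8 ≈ -7.1250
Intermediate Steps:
u(r) = 57/8 (u(r) = -9*(-⅛) + 6*1 = 9/8 + 6 = 57/8)
(U - 2)*u(-7) = (1 - 2)*(57/8) = -1*57/8 = -57/8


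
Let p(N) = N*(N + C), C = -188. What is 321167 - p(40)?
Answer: 327087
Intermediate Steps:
p(N) = N*(-188 + N) (p(N) = N*(N - 188) = N*(-188 + N))
321167 - p(40) = 321167 - 40*(-188 + 40) = 321167 - 40*(-148) = 321167 - 1*(-5920) = 321167 + 5920 = 327087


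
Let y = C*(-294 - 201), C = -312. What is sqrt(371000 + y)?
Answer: 8*sqrt(8210) ≈ 724.87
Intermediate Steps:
y = 154440 (y = -312*(-294 - 201) = -312*(-495) = 154440)
sqrt(371000 + y) = sqrt(371000 + 154440) = sqrt(525440) = 8*sqrt(8210)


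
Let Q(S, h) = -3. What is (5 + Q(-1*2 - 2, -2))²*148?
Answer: 592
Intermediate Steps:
(5 + Q(-1*2 - 2, -2))²*148 = (5 - 3)²*148 = 2²*148 = 4*148 = 592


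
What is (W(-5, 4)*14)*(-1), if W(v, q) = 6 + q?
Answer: -140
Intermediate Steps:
(W(-5, 4)*14)*(-1) = ((6 + 4)*14)*(-1) = (10*14)*(-1) = 140*(-1) = -140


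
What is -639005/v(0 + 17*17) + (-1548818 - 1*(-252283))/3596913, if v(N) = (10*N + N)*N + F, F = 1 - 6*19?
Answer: -1163155260065/1101396342078 ≈ -1.0561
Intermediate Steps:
F = -113 (F = 1 - 114 = -113)
v(N) = -113 + 11*N**2 (v(N) = (10*N + N)*N - 113 = (11*N)*N - 113 = 11*N**2 - 113 = -113 + 11*N**2)
-639005/v(0 + 17*17) + (-1548818 - 1*(-252283))/3596913 = -639005/(-113 + 11*(0 + 17*17)**2) + (-1548818 - 1*(-252283))/3596913 = -639005/(-113 + 11*(0 + 289)**2) + (-1548818 + 252283)*(1/3596913) = -639005/(-113 + 11*289**2) - 1296535*1/3596913 = -639005/(-113 + 11*83521) - 1296535/3596913 = -639005/(-113 + 918731) - 1296535/3596913 = -639005/918618 - 1296535/3596913 = -1163155260065/1101396342078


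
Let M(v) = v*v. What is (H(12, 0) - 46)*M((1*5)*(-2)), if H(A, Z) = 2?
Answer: -4400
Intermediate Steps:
M(v) = v²
(H(12, 0) - 46)*M((1*5)*(-2)) = (2 - 46)*((1*5)*(-2))² = -44*(5*(-2))² = -44*(-10)² = -44*100 = -4400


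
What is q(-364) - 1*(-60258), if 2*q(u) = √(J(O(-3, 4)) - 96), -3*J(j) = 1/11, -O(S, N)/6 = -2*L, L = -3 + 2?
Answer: 60258 + I*√104577/66 ≈ 60258.0 + 4.8997*I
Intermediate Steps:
L = -1
O(S, N) = -12 (O(S, N) = -(-12)*(-1) = -6*2 = -12)
J(j) = -1/33 (J(j) = -⅓/11 = -⅓*1/11 = -1/33)
q(u) = I*√104577/66 (q(u) = √(-1/33 - 96)/2 = √(-3169/33)/2 = (I*√104577/33)/2 = I*√104577/66)
q(-364) - 1*(-60258) = I*√104577/66 - 1*(-60258) = I*√104577/66 + 60258 = 60258 + I*√104577/66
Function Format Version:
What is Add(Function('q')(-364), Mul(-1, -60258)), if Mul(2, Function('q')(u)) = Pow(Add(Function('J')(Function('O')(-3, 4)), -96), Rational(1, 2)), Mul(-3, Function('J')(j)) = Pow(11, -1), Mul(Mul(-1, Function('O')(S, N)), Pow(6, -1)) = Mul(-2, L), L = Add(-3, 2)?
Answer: Add(60258, Mul(Rational(1, 66), I, Pow(104577, Rational(1, 2)))) ≈ Add(60258., Mul(4.8997, I))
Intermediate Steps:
L = -1
Function('O')(S, N) = -12 (Function('O')(S, N) = Mul(-6, Mul(-2, -1)) = Mul(-6, 2) = -12)
Function('J')(j) = Rational(-1, 33) (Function('J')(j) = Mul(Rational(-1, 3), Pow(11, -1)) = Mul(Rational(-1, 3), Rational(1, 11)) = Rational(-1, 33))
Function('q')(u) = Mul(Rational(1, 66), I, Pow(104577, Rational(1, 2))) (Function('q')(u) = Mul(Rational(1, 2), Pow(Add(Rational(-1, 33), -96), Rational(1, 2))) = Mul(Rational(1, 2), Pow(Rational(-3169, 33), Rational(1, 2))) = Mul(Rational(1, 2), Mul(Rational(1, 33), I, Pow(104577, Rational(1, 2)))) = Mul(Rational(1, 66), I, Pow(104577, Rational(1, 2))))
Add(Function('q')(-364), Mul(-1, -60258)) = Add(Mul(Rational(1, 66), I, Pow(104577, Rational(1, 2))), Mul(-1, -60258)) = Add(Mul(Rational(1, 66), I, Pow(104577, Rational(1, 2))), 60258) = Add(60258, Mul(Rational(1, 66), I, Pow(104577, Rational(1, 2))))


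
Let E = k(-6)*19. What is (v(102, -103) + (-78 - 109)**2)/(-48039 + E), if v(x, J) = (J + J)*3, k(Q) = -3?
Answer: -34351/48096 ≈ -0.71422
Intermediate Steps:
v(x, J) = 6*J (v(x, J) = (2*J)*3 = 6*J)
E = -57 (E = -3*19 = -57)
(v(102, -103) + (-78 - 109)**2)/(-48039 + E) = (6*(-103) + (-78 - 109)**2)/(-48039 - 57) = (-618 + (-187)**2)/(-48096) = (-618 + 34969)*(-1/48096) = 34351*(-1/48096) = -34351/48096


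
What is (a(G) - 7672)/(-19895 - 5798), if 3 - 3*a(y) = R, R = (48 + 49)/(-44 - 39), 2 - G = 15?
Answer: 1909982/6397557 ≈ 0.29855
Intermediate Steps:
G = -13 (G = 2 - 1*15 = 2 - 15 = -13)
R = -97/83 (R = 97/(-83) = 97*(-1/83) = -97/83 ≈ -1.1687)
a(y) = 346/249 (a(y) = 1 - 1/3*(-97/83) = 1 + 97/249 = 346/249)
(a(G) - 7672)/(-19895 - 5798) = (346/249 - 7672)/(-19895 - 5798) = -1909982/249/(-25693) = -1909982/249*(-1/25693) = 1909982/6397557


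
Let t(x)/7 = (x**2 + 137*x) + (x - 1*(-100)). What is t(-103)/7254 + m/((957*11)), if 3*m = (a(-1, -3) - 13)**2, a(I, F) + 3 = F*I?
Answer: -9550789/2828254 ≈ -3.3769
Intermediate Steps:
a(I, F) = -3 + F*I
m = 169/3 (m = ((-3 - 3*(-1)) - 13)**2/3 = ((-3 + 3) - 13)**2/3 = (0 - 13)**2/3 = (1/3)*(-13)**2 = (1/3)*169 = 169/3 ≈ 56.333)
t(x) = 700 + 7*x**2 + 966*x (t(x) = 7*((x**2 + 137*x) + (x - 1*(-100))) = 7*((x**2 + 137*x) + (x + 100)) = 7*((x**2 + 137*x) + (100 + x)) = 7*(100 + x**2 + 138*x) = 700 + 7*x**2 + 966*x)
t(-103)/7254 + m/((957*11)) = (700 + 7*(-103)**2 + 966*(-103))/7254 + 169/(3*((957*11))) = (700 + 7*10609 - 99498)*(1/7254) + (169/3)/10527 = (700 + 74263 - 99498)*(1/7254) + (169/3)*(1/10527) = -24535*1/7254 + 169/31581 = -24535/7254 + 169/31581 = -9550789/2828254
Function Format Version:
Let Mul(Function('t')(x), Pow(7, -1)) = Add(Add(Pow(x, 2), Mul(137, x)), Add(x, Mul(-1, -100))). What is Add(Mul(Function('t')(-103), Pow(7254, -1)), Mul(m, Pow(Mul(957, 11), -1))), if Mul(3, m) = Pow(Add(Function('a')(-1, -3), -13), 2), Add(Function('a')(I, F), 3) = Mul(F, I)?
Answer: Rational(-9550789, 2828254) ≈ -3.3769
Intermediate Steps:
Function('a')(I, F) = Add(-3, Mul(F, I))
m = Rational(169, 3) (m = Mul(Rational(1, 3), Pow(Add(Add(-3, Mul(-3, -1)), -13), 2)) = Mul(Rational(1, 3), Pow(Add(Add(-3, 3), -13), 2)) = Mul(Rational(1, 3), Pow(Add(0, -13), 2)) = Mul(Rational(1, 3), Pow(-13, 2)) = Mul(Rational(1, 3), 169) = Rational(169, 3) ≈ 56.333)
Function('t')(x) = Add(700, Mul(7, Pow(x, 2)), Mul(966, x)) (Function('t')(x) = Mul(7, Add(Add(Pow(x, 2), Mul(137, x)), Add(x, Mul(-1, -100)))) = Mul(7, Add(Add(Pow(x, 2), Mul(137, x)), Add(x, 100))) = Mul(7, Add(Add(Pow(x, 2), Mul(137, x)), Add(100, x))) = Mul(7, Add(100, Pow(x, 2), Mul(138, x))) = Add(700, Mul(7, Pow(x, 2)), Mul(966, x)))
Add(Mul(Function('t')(-103), Pow(7254, -1)), Mul(m, Pow(Mul(957, 11), -1))) = Add(Mul(Add(700, Mul(7, Pow(-103, 2)), Mul(966, -103)), Pow(7254, -1)), Mul(Rational(169, 3), Pow(Mul(957, 11), -1))) = Add(Mul(Add(700, Mul(7, 10609), -99498), Rational(1, 7254)), Mul(Rational(169, 3), Pow(10527, -1))) = Add(Mul(Add(700, 74263, -99498), Rational(1, 7254)), Mul(Rational(169, 3), Rational(1, 10527))) = Add(Mul(-24535, Rational(1, 7254)), Rational(169, 31581)) = Add(Rational(-24535, 7254), Rational(169, 31581)) = Rational(-9550789, 2828254)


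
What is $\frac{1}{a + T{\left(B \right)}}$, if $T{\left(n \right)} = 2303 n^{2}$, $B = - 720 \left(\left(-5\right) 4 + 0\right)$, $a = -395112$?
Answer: $\frac{1}{477549684888} \approx 2.094 \cdot 10^{-12}$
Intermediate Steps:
$B = 14400$ ($B = - 720 \left(-20 + 0\right) = \left(-720\right) \left(-20\right) = 14400$)
$\frac{1}{a + T{\left(B \right)}} = \frac{1}{-395112 + 2303 \cdot 14400^{2}} = \frac{1}{-395112 + 2303 \cdot 207360000} = \frac{1}{-395112 + 477550080000} = \frac{1}{477549684888}$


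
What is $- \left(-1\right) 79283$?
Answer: $79283$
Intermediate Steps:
$- \left(-1\right) 79283 = \left(-1\right) \left(-79283\right) = 79283$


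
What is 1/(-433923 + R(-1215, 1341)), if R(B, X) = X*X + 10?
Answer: 1/1364368 ≈ 7.3294e-7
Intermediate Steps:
R(B, X) = 10 + X² (R(B, X) = X² + 10 = 10 + X²)
1/(-433923 + R(-1215, 1341)) = 1/(-433923 + (10 + 1341²)) = 1/(-433923 + (10 + 1798281)) = 1/(-433923 + 1798291) = 1/1364368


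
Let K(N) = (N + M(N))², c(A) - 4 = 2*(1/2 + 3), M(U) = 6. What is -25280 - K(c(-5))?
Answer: -25569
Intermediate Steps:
c(A) = 11 (c(A) = 4 + 2*(1/2 + 3) = 4 + 2*(½ + 3) = 4 + 2*(7/2) = 4 + 7 = 11)
K(N) = (6 + N)² (K(N) = (N + 6)² = (6 + N)²)
-25280 - K(c(-5)) = -25280 - (6 + 11)² = -25280 - 1*17² = -25280 - 1*289 = -25280 - 289 = -25569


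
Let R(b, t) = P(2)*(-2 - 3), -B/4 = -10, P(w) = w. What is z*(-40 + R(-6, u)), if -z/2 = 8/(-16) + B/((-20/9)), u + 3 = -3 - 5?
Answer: -1850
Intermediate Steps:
B = 40 (B = -4*(-10) = 40)
u = -11 (u = -3 + (-3 - 5) = -3 - 8 = -11)
z = 37 (z = -2*(8/(-16) + 40/((-20/9))) = -2*(8*(-1/16) + 40/((-20*⅑))) = -2*(-½ + 40/(-20/9)) = -2*(-½ + 40*(-9/20)) = -2*(-½ - 18) = -2*(-37/2) = 37)
R(b, t) = -10 (R(b, t) = 2*(-2 - 3) = 2*(-5) = -10)
z*(-40 + R(-6, u)) = 37*(-40 - 10) = 37*(-50) = -1850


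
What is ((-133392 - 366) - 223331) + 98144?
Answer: -258945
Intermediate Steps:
((-133392 - 366) - 223331) + 98144 = (-133758 - 223331) + 98144 = -357089 + 98144 = -258945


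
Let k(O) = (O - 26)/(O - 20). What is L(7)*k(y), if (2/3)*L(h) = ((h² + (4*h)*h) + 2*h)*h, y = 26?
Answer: 0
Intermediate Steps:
k(O) = (-26 + O)/(-20 + O)
L(h) = 3*h*(2*h + 5*h²)/2 (L(h) = 3*(((h² + (4*h)*h) + 2*h)*h)/2 = 3*(((h² + 4*h²) + 2*h)*h)/2 = 3*((5*h² + 2*h)*h)/2 = 3*((2*h + 5*h²)*h)/2 = 3*(h*(2*h + 5*h²))/2 = 3*h*(2*h + 5*h²)/2)
L(7)*k(y) = (7²*(3 + (15/2)*7))*((-26 + 26)/(-20 + 26)) = (49*(3 + 105/2))*(0/6) = (49*(111/2))*((⅙)*0) = (5439/2)*0 = 0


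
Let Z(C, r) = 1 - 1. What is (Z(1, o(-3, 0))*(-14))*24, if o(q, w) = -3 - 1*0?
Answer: 0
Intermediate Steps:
o(q, w) = -3 (o(q, w) = -3 + 0 = -3)
Z(C, r) = 0
(Z(1, o(-3, 0))*(-14))*24 = (0*(-14))*24 = 0*24 = 0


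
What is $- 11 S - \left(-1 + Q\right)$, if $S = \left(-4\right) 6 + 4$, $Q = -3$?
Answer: $224$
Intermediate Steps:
$S = -20$ ($S = -24 + 4 = -20$)
$- 11 S - \left(-1 + Q\right) = \left(-11\right) \left(-20\right) + \left(1 - -3\right) = 220 + \left(1 + 3\right) = 220 + 4 = 224$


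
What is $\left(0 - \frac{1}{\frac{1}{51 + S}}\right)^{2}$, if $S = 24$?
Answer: $5625$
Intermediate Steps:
$\left(0 - \frac{1}{\frac{1}{51 + S}}\right)^{2} = \left(0 - \frac{1}{\frac{1}{51 + 24}}\right)^{2} = \left(0 - \frac{1}{\frac{1}{75}}\right)^{2} = \left(0 - 75\right)^{2} = \left(-75\right)^{2} = 5625$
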